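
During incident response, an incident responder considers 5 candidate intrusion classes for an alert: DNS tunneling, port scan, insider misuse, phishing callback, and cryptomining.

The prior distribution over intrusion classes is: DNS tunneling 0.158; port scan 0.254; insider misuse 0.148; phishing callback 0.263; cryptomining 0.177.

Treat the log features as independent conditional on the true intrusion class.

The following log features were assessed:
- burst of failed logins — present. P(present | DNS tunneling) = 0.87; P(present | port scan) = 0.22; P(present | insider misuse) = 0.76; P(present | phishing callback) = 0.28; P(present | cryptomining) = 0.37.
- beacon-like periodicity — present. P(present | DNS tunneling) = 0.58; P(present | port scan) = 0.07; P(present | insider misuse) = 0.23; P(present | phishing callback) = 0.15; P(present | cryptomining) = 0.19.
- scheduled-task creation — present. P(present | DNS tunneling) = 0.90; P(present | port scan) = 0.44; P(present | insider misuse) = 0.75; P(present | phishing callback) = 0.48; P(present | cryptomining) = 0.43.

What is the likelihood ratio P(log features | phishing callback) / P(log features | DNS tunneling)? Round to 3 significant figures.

0.0444

The Bayes factor is the ratio of the joint likelihoods of the log feature pattern under the two hypotheses.
  phishing callback: 0.28 × 0.15 × 0.48 = 0.02016
  DNS tunneling: 0.87 × 0.58 × 0.90 = 0.45414
Bayes factor = 0.02016 / 0.45414 ≈ 0.0444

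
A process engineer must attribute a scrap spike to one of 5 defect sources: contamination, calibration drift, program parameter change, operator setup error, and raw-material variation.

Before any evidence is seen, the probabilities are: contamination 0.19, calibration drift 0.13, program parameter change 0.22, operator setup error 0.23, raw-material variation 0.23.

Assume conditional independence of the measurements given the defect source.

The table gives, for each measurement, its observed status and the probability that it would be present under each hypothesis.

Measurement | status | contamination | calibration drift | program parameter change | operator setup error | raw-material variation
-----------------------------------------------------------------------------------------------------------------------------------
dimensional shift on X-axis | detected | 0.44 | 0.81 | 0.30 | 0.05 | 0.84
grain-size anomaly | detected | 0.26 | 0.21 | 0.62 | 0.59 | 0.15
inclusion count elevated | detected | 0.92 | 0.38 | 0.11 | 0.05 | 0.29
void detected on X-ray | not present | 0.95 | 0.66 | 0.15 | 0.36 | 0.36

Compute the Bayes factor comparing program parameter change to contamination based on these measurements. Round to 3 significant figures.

3.30

Take the product of per-measurement likelihoods under each hypothesis (using 1 − P(present | H) for each absent measurement), then divide.
  program parameter change: 0.30 × 0.62 × 0.11 × (1 − 0.15) = 0.017391
  contamination: 0.44 × 0.26 × 0.92 × (1 − 0.95) = 0.0052624
Bayes factor = 0.017391 / 0.0052624 ≈ 3.30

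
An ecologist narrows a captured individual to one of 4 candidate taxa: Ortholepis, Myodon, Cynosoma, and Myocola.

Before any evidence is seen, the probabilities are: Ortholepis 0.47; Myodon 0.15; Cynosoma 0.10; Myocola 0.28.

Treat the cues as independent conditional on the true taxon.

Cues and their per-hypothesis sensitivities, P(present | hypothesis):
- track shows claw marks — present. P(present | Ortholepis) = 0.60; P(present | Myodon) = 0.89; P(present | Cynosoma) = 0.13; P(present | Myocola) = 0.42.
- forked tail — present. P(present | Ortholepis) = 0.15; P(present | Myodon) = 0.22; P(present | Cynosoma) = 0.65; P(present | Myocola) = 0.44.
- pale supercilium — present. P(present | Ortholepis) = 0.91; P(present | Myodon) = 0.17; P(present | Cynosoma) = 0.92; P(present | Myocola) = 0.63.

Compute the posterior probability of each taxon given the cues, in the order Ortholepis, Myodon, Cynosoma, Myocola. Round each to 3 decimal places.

0.459, 0.060, 0.093, 0.389

For each hypothesis, the unnormalized posterior weight is prior × product of the cue likelihoods:
  Ortholepis: 0.47 × 0.60 × 0.15 × 0.91 = 0.038493
  Myodon: 0.15 × 0.89 × 0.22 × 0.17 = 0.0049929
  Cynosoma: 0.10 × 0.13 × 0.65 × 0.92 = 0.007774
  Myocola: 0.28 × 0.42 × 0.44 × 0.63 = 0.032599
Marginal likelihood of the evidence = 0.083859.
P(Ortholepis | evidence) = 0.038493 / 0.083859 ≈ 0.459
P(Myodon | evidence) = 0.0049929 / 0.083859 ≈ 0.060
P(Cynosoma | evidence) = 0.007774 / 0.083859 ≈ 0.093
P(Myocola | evidence) = 0.032599 / 0.083859 ≈ 0.389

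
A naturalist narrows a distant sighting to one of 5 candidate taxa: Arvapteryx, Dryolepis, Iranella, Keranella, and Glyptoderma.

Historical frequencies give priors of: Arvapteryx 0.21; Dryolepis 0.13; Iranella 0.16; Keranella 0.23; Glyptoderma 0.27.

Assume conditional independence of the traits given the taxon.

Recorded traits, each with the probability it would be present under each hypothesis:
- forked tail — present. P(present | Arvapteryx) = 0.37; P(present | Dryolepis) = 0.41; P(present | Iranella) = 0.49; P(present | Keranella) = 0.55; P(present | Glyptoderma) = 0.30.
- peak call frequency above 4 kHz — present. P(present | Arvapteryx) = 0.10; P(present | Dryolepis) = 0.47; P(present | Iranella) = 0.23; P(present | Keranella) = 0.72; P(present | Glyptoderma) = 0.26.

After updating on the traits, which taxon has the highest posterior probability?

Keranella

For each hypothesis, the unnormalized posterior weight is prior × product of the trait likelihoods:
  Arvapteryx: 0.21 × 0.37 × 0.10 = 0.00777
  Dryolepis: 0.13 × 0.41 × 0.47 = 0.025051
  Iranella: 0.16 × 0.49 × 0.23 = 0.018032
  Keranella: 0.23 × 0.55 × 0.72 = 0.09108
  Glyptoderma: 0.27 × 0.30 × 0.26 = 0.02106
Marginal likelihood of the evidence = 0.16299.
P(Arvapteryx | evidence) ≈ 0.00777 / 0.16299 ≈ 0.048
P(Dryolepis | evidence) ≈ 0.025051 / 0.16299 ≈ 0.154
P(Iranella | evidence) ≈ 0.018032 / 0.16299 ≈ 0.111
P(Keranella | evidence) ≈ 0.09108 / 0.16299 ≈ 0.559
P(Glyptoderma | evidence) ≈ 0.02106 / 0.16299 ≈ 0.129
The largest is 0.559, so Keranella is most probable.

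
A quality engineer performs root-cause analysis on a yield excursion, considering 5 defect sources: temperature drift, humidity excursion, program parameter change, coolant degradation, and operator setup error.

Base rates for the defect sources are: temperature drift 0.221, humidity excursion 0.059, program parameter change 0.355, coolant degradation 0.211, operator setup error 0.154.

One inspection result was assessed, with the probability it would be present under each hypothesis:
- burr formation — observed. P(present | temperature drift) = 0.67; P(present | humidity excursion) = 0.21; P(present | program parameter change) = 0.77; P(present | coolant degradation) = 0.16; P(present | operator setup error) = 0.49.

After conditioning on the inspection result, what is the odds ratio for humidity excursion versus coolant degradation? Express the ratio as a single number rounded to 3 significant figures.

0.367

Posterior odds equal prior odds times the likelihood ratio; only the two competing hypotheses matter.
  humidity excursion: 0.059 × 0.21 = 0.01239
  coolant degradation: 0.211 × 0.16 = 0.03376
Odds(humidity excursion : coolant degradation) = 0.01239 / 0.03376 ≈ 0.367.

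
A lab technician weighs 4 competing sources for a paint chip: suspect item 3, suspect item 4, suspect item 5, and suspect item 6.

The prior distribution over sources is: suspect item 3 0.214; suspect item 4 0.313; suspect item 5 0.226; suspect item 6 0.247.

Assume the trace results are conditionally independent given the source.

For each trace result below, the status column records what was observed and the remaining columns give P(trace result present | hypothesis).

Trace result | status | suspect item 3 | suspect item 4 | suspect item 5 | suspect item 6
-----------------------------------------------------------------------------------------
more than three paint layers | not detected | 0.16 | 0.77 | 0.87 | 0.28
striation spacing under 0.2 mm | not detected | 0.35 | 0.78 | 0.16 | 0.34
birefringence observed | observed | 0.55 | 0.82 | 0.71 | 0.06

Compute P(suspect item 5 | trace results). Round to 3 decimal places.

For each hypothesis, the unnormalized posterior weight is prior × product of the trace result likelihoods (using 1 − P(present | H) for each absent trace result):
  suspect item 3: 0.214 × (1 − 0.16) × (1 − 0.35) × 0.55 = 0.064264
  suspect item 4: 0.313 × (1 − 0.77) × (1 − 0.78) × 0.82 = 0.012987
  suspect item 5: 0.226 × (1 − 0.87) × (1 − 0.16) × 0.71 = 0.017522
  suspect item 6: 0.247 × (1 − 0.28) × (1 − 0.34) × 0.06 = 0.0070425
The unnormalized weights sum to 0.10182.
P(suspect item 5 | evidence) = 0.017522 / 0.10182 ≈ 0.172.

0.172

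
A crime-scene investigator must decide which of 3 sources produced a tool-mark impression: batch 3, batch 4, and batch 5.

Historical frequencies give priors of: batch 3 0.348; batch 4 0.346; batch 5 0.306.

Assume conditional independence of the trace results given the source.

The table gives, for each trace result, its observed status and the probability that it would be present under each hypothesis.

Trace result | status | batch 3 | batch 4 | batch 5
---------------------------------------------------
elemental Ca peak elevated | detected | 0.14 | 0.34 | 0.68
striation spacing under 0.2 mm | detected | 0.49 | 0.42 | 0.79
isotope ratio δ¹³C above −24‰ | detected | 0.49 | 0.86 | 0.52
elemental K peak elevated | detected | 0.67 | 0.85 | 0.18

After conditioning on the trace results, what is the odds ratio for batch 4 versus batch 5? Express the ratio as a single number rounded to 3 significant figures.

Unnormalized posterior weight (prior times the trace result likelihoods) for each of the two hypotheses:
  batch 4: 0.346 × 0.34 × 0.42 × 0.86 × 0.85 = 0.036118
  batch 5: 0.306 × 0.68 × 0.79 × 0.52 × 0.18 = 0.015386
Odds(batch 4 : batch 5) = 0.036118 / 0.015386 ≈ 2.35.

2.35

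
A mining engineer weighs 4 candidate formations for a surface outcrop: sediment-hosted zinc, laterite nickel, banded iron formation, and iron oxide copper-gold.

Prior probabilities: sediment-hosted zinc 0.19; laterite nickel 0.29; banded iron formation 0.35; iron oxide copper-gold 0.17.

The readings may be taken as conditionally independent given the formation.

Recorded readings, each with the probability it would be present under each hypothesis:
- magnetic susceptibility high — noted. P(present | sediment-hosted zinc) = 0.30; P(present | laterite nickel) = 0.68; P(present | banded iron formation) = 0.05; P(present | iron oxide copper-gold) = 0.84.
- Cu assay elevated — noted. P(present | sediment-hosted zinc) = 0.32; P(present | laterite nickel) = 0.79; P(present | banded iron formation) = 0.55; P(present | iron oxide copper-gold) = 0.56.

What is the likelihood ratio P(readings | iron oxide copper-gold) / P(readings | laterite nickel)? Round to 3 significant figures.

0.876

The Bayes factor is the ratio of the joint likelihoods of the reading pattern under the two hypotheses.
  iron oxide copper-gold: 0.84 × 0.56 = 0.4704
  laterite nickel: 0.68 × 0.79 = 0.5372
Bayes factor = 0.4704 / 0.5372 ≈ 0.876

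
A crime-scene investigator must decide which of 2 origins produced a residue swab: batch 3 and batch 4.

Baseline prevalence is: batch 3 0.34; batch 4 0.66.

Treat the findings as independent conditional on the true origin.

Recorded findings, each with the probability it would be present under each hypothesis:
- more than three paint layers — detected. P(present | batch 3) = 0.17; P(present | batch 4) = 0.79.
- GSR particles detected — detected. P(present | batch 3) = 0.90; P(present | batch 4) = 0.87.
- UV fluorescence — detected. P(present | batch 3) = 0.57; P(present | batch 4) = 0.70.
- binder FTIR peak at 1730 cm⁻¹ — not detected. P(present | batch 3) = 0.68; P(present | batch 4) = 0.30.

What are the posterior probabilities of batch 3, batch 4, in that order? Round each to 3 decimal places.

0.041, 0.959

Multiply each prior by the joint likelihood of the evidence pattern (using 1 − P(present | H) for each absent finding):
  batch 3: 0.34 × 0.17 × 0.90 × 0.57 × (1 − 0.68) = 0.0094884
  batch 4: 0.66 × 0.79 × 0.87 × 0.70 × (1 − 0.30) = 0.22227
Normalizing constant Z = 0.0094884 + 0.22227 = 0.23176.
P(batch 3 | evidence) = 0.0094884 / 0.23176 ≈ 0.041
P(batch 4 | evidence) = 0.22227 / 0.23176 ≈ 0.959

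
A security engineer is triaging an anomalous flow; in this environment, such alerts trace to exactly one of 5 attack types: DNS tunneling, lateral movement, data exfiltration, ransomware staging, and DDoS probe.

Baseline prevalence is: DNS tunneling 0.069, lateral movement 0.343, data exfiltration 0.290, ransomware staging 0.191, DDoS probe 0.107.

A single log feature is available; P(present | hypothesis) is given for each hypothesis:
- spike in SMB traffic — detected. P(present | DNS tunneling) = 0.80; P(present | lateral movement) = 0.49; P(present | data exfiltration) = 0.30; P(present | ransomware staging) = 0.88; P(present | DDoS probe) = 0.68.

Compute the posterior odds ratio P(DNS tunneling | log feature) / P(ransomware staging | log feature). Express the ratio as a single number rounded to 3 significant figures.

The normalizing constant cancels in an odds ratio, so compute prior × likelihood for the two hypotheses only:
  DNS tunneling: 0.069 × 0.80 = 0.0552
  ransomware staging: 0.191 × 0.88 = 0.16808
Posterior odds = 0.0552 / 0.16808 ≈ 0.328.

0.328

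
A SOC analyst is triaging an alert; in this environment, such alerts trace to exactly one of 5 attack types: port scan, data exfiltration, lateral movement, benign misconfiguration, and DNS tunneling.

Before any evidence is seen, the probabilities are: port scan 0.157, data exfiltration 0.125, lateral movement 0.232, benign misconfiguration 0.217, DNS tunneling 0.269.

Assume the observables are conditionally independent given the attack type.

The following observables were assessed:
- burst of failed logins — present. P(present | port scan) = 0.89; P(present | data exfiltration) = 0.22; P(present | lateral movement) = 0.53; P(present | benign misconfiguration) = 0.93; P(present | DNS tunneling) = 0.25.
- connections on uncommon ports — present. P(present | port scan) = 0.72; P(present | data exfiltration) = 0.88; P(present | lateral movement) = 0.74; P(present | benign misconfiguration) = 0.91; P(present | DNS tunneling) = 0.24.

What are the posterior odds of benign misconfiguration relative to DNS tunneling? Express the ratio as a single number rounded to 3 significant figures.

11.4

Unnormalized posterior weight (prior times the observable likelihoods) for each of the two hypotheses:
  benign misconfiguration: 0.217 × 0.93 × 0.91 = 0.18365
  DNS tunneling: 0.269 × 0.25 × 0.24 = 0.01614
Posterior odds = 0.18365 / 0.01614 ≈ 11.4.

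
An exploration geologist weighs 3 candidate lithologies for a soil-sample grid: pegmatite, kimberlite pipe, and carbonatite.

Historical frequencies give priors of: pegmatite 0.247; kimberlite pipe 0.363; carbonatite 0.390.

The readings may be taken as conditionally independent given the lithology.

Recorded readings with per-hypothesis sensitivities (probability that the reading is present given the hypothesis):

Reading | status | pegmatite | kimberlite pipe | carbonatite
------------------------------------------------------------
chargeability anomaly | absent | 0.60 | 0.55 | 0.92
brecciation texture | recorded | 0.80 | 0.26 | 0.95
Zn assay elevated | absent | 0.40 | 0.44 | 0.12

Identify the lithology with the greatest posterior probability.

Multiply each prior by the joint likelihood of the reading pattern (using 1 − P(present | H) for each absent reading):
  pegmatite: 0.247 × (1 − 0.60) × 0.80 × (1 − 0.40) = 0.047424
  kimberlite pipe: 0.363 × (1 − 0.55) × 0.26 × (1 − 0.44) = 0.023784
  carbonatite: 0.390 × (1 − 0.92) × 0.95 × (1 − 0.12) = 0.026083
The unnormalized weights sum to 0.097291.
P(pegmatite | evidence) ≈ 0.047424 / 0.097291 ≈ 0.487
P(kimberlite pipe | evidence) ≈ 0.023784 / 0.097291 ≈ 0.244
P(carbonatite | evidence) ≈ 0.026083 / 0.097291 ≈ 0.268
The largest is 0.487, so pegmatite is most probable.

pegmatite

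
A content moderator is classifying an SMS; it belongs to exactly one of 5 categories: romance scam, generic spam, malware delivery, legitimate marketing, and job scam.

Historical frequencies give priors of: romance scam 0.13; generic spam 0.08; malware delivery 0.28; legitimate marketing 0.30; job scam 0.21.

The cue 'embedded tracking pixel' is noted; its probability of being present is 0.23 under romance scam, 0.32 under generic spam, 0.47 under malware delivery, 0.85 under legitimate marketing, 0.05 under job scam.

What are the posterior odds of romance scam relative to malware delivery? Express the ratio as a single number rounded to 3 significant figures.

0.227

The normalizing constant cancels in an odds ratio, so compute prior × likelihood for the two hypotheses only:
  romance scam: 0.13 × 0.23 = 0.0299
  malware delivery: 0.28 × 0.47 = 0.1316
Odds(romance scam : malware delivery) = 0.0299 / 0.1316 ≈ 0.227.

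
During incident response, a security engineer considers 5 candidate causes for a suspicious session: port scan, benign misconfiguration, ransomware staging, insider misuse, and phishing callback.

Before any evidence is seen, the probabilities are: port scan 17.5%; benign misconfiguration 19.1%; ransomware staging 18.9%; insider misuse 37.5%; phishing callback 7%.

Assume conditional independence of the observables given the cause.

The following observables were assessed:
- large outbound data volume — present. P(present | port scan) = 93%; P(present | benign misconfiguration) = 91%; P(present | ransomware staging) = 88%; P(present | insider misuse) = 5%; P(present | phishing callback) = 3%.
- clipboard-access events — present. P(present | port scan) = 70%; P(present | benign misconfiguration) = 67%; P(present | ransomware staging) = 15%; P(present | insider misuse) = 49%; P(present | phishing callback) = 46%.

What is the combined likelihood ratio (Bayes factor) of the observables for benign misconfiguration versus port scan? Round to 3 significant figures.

0.937

Joint likelihood of the observable pattern under each hypothesis:
  benign misconfiguration: 0.91 × 0.67 = 0.6097
  port scan: 0.93 × 0.70 = 0.651
Bayes factor = 0.6097 / 0.651 ≈ 0.937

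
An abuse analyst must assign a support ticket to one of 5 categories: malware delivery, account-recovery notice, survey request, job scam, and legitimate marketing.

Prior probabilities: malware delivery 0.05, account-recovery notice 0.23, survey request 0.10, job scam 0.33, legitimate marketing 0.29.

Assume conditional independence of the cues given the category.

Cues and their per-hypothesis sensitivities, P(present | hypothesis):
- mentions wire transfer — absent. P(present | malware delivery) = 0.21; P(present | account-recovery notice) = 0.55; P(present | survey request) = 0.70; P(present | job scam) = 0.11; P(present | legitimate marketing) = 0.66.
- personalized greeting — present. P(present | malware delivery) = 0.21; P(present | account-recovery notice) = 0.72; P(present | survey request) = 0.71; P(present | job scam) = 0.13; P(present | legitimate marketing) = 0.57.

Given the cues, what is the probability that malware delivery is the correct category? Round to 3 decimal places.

Multiply each prior by the joint likelihood of the cue pattern (using 1 − P(present | H) for each absent cue):
  malware delivery: 0.05 × (1 − 0.21) × 0.21 = 0.008295
  account-recovery notice: 0.23 × (1 − 0.55) × 0.72 = 0.07452
  survey request: 0.10 × (1 − 0.70) × 0.71 = 0.0213
  job scam: 0.33 × (1 − 0.11) × 0.13 = 0.038181
  legitimate marketing: 0.29 × (1 − 0.66) × 0.57 = 0.056202
The unnormalized weights sum to 0.1985.
P(malware delivery | evidence) = 0.008295 / 0.1985 ≈ 0.042.

0.042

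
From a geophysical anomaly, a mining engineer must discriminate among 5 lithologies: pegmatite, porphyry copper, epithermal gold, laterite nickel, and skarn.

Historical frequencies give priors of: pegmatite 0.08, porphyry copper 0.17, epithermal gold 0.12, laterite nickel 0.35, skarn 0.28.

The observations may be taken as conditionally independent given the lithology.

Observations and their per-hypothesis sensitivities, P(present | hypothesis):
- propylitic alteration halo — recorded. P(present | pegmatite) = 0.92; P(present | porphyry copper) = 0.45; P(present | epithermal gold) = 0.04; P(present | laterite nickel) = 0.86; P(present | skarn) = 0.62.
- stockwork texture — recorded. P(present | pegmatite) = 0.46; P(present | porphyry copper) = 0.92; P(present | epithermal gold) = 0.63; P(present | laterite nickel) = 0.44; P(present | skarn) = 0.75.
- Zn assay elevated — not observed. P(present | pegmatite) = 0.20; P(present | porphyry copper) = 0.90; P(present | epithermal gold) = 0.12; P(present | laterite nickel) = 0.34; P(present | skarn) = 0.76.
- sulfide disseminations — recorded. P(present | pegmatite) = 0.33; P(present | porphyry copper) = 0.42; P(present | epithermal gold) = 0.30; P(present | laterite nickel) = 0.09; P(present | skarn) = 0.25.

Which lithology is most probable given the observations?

For each hypothesis, the unnormalized posterior weight is prior × product of the observation likelihoods (using 1 − P(present | H) for each absent observation):
  pegmatite: 0.08 × 0.92 × 0.46 × (1 − 0.20) × 0.33 = 0.008938
  porphyry copper: 0.17 × 0.45 × 0.92 × (1 − 0.90) × 0.42 = 0.002956
  epithermal gold: 0.12 × 0.04 × 0.63 × (1 − 0.12) × 0.30 = 0.00079834
  laterite nickel: 0.35 × 0.86 × 0.44 × (1 − 0.34) × 0.09 = 0.0078669
  skarn: 0.28 × 0.62 × 0.75 × (1 − 0.76) × 0.25 = 0.007812
Normalizing constant Z = 0.008938 + 0.002956 + 0.00079834 + 0.0078669 + 0.007812 = 0.028371.
P(pegmatite | evidence) ≈ 0.008938 / 0.028371 ≈ 0.315
P(porphyry copper | evidence) ≈ 0.002956 / 0.028371 ≈ 0.104
P(epithermal gold | evidence) ≈ 0.00079834 / 0.028371 ≈ 0.028
P(laterite nickel | evidence) ≈ 0.0078669 / 0.028371 ≈ 0.277
P(skarn | evidence) ≈ 0.007812 / 0.028371 ≈ 0.275
The largest is 0.315, so pegmatite is most probable.

pegmatite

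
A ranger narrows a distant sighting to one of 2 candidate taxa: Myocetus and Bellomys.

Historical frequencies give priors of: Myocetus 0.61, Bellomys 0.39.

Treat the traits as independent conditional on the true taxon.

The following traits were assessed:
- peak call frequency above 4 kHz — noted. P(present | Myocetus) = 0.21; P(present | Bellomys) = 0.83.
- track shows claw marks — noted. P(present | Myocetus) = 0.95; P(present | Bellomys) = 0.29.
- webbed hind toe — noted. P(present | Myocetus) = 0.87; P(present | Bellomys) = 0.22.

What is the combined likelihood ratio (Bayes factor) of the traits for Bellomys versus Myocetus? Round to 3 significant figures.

Take the product of per-trait likelihoods under each hypothesis, then divide.
  Bellomys: 0.83 × 0.29 × 0.22 = 0.052954
  Myocetus: 0.21 × 0.95 × 0.87 = 0.17356
Bayes factor = 0.052954 / 0.17356 ≈ 0.305

0.305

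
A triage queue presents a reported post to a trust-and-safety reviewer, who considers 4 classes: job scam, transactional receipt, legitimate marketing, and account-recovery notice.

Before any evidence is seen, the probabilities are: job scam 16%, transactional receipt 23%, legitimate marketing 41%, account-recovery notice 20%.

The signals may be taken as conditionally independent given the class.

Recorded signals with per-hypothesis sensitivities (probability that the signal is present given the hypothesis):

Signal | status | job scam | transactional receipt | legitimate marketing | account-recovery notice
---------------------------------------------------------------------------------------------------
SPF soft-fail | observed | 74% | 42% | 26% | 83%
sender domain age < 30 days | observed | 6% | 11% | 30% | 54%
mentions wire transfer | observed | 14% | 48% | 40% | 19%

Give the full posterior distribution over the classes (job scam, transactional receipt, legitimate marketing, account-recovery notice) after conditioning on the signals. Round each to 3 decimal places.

Multiply each prior by the joint likelihood of the signal pattern:
  job scam: 0.16 × 0.74 × 0.06 × 0.14 = 0.00099456
  transactional receipt: 0.23 × 0.42 × 0.11 × 0.48 = 0.0051005
  legitimate marketing: 0.41 × 0.26 × 0.30 × 0.40 = 0.012792
  account-recovery notice: 0.20 × 0.83 × 0.54 × 0.19 = 0.017032
Marginal likelihood of the evidence = 0.035919.
P(job scam | evidence) = 0.00099456 / 0.035919 ≈ 0.028
P(transactional receipt | evidence) = 0.0051005 / 0.035919 ≈ 0.142
P(legitimate marketing | evidence) = 0.012792 / 0.035919 ≈ 0.356
P(account-recovery notice | evidence) = 0.017032 / 0.035919 ≈ 0.474

0.028, 0.142, 0.356, 0.474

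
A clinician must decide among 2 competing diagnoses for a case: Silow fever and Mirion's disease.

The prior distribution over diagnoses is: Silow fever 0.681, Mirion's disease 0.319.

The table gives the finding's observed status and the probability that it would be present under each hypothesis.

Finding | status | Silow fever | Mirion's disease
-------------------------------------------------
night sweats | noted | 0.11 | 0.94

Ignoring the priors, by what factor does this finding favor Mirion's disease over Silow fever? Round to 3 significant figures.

Likelihood of this finding under each hypothesis:
  Mirion's disease: 0.94
  Silow fever: 0.11
Bayes factor = 0.94 / 0.11 ≈ 8.55

8.55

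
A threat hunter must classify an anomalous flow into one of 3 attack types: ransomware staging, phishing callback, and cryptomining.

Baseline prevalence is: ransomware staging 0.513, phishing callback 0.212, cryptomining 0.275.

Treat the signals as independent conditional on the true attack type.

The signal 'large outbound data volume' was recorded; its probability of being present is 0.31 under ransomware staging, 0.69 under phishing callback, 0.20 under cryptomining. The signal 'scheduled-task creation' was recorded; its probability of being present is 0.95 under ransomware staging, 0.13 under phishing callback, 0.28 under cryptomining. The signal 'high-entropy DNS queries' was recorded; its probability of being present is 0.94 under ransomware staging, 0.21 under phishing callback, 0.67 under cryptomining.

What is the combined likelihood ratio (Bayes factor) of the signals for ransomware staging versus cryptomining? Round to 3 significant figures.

7.38

Joint likelihood of the signal pattern under each hypothesis:
  ransomware staging: 0.31 × 0.95 × 0.94 = 0.27683
  cryptomining: 0.20 × 0.28 × 0.67 = 0.03752
Bayes factor = 0.27683 / 0.03752 ≈ 7.38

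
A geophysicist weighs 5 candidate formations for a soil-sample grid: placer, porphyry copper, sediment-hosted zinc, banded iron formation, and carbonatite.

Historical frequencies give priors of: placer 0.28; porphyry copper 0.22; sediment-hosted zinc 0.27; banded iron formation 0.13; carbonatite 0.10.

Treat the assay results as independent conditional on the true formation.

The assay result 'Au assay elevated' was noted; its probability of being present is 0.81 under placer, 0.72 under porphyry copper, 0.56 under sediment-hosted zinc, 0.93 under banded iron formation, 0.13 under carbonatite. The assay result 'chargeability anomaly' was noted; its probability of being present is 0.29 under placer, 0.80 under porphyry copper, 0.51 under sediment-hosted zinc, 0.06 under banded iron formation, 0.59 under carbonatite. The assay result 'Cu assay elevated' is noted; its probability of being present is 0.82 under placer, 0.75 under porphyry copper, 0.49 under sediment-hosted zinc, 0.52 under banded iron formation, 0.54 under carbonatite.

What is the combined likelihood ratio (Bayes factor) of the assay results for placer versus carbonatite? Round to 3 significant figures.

Take the product of per-assay result likelihoods under each hypothesis, then divide.
  placer: 0.81 × 0.29 × 0.82 = 0.19262
  carbonatite: 0.13 × 0.59 × 0.54 = 0.041418
Bayes factor = 0.19262 / 0.041418 ≈ 4.65

4.65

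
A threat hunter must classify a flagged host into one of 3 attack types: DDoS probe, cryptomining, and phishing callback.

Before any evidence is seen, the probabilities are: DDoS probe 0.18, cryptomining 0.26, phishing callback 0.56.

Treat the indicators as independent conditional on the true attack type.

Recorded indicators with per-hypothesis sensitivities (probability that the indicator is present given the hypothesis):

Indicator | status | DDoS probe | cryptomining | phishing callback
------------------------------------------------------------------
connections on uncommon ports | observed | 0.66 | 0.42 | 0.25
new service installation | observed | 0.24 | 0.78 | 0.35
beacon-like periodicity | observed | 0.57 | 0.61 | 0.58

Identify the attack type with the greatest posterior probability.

By Bayes' rule with conditional independence, the unnormalized weight for each hypothesis is prior × ∏ likelihoods:
  DDoS probe: 0.18 × 0.66 × 0.24 × 0.57 = 0.016252
  cryptomining: 0.26 × 0.42 × 0.78 × 0.61 = 0.051957
  phishing callback: 0.56 × 0.25 × 0.35 × 0.58 = 0.02842
Marginal likelihood of the evidence = 0.096629.
P(DDoS probe | evidence) ≈ 0.016252 / 0.096629 ≈ 0.168
P(cryptomining | evidence) ≈ 0.051957 / 0.096629 ≈ 0.538
P(phishing callback | evidence) ≈ 0.02842 / 0.096629 ≈ 0.294
The largest is 0.538, so cryptomining is most probable.

cryptomining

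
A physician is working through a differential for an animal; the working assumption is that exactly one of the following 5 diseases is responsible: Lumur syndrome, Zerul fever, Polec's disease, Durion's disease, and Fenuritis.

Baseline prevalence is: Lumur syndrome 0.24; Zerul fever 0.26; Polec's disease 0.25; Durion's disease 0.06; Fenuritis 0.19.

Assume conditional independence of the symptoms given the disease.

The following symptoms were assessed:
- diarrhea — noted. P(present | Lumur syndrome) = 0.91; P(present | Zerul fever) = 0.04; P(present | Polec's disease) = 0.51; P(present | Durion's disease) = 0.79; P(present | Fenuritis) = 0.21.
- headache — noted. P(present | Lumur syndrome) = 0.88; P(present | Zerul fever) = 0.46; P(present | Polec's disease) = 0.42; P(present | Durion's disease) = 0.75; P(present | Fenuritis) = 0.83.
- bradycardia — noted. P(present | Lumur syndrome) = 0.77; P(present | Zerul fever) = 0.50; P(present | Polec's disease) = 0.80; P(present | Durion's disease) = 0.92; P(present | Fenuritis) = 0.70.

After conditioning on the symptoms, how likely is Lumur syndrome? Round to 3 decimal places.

0.594

For each hypothesis, the unnormalized posterior weight is prior × product of the symptom likelihoods:
  Lumur syndrome: 0.24 × 0.91 × 0.88 × 0.77 = 0.14799
  Zerul fever: 0.26 × 0.04 × 0.46 × 0.50 = 0.002392
  Polec's disease: 0.25 × 0.51 × 0.42 × 0.80 = 0.04284
  Durion's disease: 0.06 × 0.79 × 0.75 × 0.92 = 0.032706
  Fenuritis: 0.19 × 0.21 × 0.83 × 0.70 = 0.023182
Normalizing constant Z = 0.14799 + 0.002392 + 0.04284 + 0.032706 + 0.023182 = 0.24911.
P(Lumur syndrome | evidence) = 0.14799 / 0.24911 ≈ 0.594.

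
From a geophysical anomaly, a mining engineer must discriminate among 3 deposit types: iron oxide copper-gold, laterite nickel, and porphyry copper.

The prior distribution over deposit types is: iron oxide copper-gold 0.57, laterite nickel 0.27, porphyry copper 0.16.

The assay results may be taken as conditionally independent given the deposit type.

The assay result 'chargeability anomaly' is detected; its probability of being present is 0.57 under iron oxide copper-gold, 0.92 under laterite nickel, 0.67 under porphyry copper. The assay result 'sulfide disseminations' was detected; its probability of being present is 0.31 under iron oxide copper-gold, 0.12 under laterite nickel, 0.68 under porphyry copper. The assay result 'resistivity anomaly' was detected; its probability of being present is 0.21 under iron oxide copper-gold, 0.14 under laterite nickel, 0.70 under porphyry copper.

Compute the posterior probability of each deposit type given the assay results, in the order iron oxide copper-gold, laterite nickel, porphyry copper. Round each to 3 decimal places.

0.277, 0.055, 0.668

By Bayes' rule with conditional independence, the unnormalized weight for each hypothesis is prior × ∏ likelihoods:
  iron oxide copper-gold: 0.57 × 0.57 × 0.31 × 0.21 = 0.021151
  laterite nickel: 0.27 × 0.92 × 0.12 × 0.14 = 0.0041731
  porphyry copper: 0.16 × 0.67 × 0.68 × 0.70 = 0.051027
Marginal likelihood of the evidence = 0.076351.
P(iron oxide copper-gold | evidence) = 0.021151 / 0.076351 ≈ 0.277
P(laterite nickel | evidence) = 0.0041731 / 0.076351 ≈ 0.055
P(porphyry copper | evidence) = 0.051027 / 0.076351 ≈ 0.668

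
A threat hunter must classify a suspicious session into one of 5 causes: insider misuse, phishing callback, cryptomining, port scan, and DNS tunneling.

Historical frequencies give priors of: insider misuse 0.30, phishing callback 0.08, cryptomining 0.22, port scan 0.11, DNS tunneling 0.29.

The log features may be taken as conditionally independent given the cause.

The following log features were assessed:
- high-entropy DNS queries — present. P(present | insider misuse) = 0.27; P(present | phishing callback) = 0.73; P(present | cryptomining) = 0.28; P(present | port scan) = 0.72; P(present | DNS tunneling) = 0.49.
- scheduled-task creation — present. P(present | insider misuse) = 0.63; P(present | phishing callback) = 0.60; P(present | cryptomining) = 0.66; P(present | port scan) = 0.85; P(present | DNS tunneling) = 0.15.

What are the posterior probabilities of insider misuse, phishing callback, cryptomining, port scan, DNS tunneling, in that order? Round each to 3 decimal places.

0.237, 0.163, 0.189, 0.313, 0.099

By Bayes' rule with conditional independence, the unnormalized weight for each hypothesis is prior × ∏ likelihoods:
  insider misuse: 0.30 × 0.27 × 0.63 = 0.05103
  phishing callback: 0.08 × 0.73 × 0.60 = 0.03504
  cryptomining: 0.22 × 0.28 × 0.66 = 0.040656
  port scan: 0.11 × 0.72 × 0.85 = 0.06732
  DNS tunneling: 0.29 × 0.49 × 0.15 = 0.021315
The unnormalized weights sum to 0.21536.
P(insider misuse | evidence) = 0.05103 / 0.21536 ≈ 0.237
P(phishing callback | evidence) = 0.03504 / 0.21536 ≈ 0.163
P(cryptomining | evidence) = 0.040656 / 0.21536 ≈ 0.189
P(port scan | evidence) = 0.06732 / 0.21536 ≈ 0.313
P(DNS tunneling | evidence) = 0.021315 / 0.21536 ≈ 0.099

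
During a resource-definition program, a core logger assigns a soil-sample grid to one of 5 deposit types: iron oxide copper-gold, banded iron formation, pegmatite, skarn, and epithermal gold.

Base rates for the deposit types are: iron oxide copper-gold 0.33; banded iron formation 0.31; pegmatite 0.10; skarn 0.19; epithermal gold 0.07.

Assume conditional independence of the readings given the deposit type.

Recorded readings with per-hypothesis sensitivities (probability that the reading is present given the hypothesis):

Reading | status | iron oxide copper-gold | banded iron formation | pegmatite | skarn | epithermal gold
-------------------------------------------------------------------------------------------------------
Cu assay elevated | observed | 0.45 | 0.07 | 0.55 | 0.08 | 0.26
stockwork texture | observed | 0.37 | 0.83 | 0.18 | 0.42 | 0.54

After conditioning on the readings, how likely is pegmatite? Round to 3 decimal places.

0.100

For each hypothesis, the unnormalized posterior weight is prior × product of the reading likelihoods:
  iron oxide copper-gold: 0.33 × 0.45 × 0.37 = 0.054945
  banded iron formation: 0.31 × 0.07 × 0.83 = 0.018011
  pegmatite: 0.10 × 0.55 × 0.18 = 0.0099
  skarn: 0.19 × 0.08 × 0.42 = 0.006384
  epithermal gold: 0.07 × 0.26 × 0.54 = 0.009828
Marginal likelihood of the evidence = 0.099068.
P(pegmatite | evidence) = 0.0099 / 0.099068 ≈ 0.100.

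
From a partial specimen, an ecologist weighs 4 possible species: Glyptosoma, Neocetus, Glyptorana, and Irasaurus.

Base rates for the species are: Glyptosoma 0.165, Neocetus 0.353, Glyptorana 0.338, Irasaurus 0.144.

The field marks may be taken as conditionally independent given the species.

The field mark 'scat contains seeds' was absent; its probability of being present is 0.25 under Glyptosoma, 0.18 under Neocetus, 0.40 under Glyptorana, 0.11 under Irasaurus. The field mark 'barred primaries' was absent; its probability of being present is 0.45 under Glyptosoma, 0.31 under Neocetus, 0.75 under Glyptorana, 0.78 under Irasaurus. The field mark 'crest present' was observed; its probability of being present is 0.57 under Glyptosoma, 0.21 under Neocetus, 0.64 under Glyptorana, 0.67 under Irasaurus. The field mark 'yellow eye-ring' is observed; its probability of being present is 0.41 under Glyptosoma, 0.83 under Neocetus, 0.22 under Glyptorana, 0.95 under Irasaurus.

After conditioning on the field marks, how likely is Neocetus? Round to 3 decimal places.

By Bayes' rule with conditional independence, the unnormalized weight for each hypothesis is prior × ∏ likelihoods (using 1 − P(present | H) for each absent field mark):
  Glyptosoma: 0.165 × (1 − 0.25) × (1 − 0.45) × 0.57 × 0.41 = 0.015906
  Neocetus: 0.353 × (1 − 0.18) × (1 − 0.31) × 0.21 × 0.83 = 0.034812
  Glyptorana: 0.338 × (1 − 0.40) × (1 − 0.75) × 0.64 × 0.22 = 0.0071386
  Irasaurus: 0.144 × (1 − 0.11) × (1 − 0.78) × 0.67 × 0.95 = 0.017946
Normalizing constant Z = 0.015906 + 0.034812 + 0.0071386 + 0.017946 = 0.075803.
P(Neocetus | evidence) = 0.034812 / 0.075803 ≈ 0.459.

0.459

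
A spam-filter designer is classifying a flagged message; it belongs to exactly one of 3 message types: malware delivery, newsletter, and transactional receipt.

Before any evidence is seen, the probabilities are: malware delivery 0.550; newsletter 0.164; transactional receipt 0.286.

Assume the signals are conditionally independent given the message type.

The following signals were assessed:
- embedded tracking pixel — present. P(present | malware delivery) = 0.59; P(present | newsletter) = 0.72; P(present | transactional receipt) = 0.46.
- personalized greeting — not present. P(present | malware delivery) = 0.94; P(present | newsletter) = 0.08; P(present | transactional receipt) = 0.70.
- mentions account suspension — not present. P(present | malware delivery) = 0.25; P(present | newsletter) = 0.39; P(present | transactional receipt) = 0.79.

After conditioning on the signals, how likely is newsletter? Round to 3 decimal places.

0.743

For each hypothesis, the unnormalized posterior weight is prior × product of the signal likelihoods (using 1 − P(present | H) for each absent signal):
  malware delivery: 0.550 × 0.59 × (1 − 0.94) × (1 − 0.25) = 0.014603
  newsletter: 0.164 × 0.72 × (1 − 0.08) × (1 − 0.39) = 0.066266
  transactional receipt: 0.286 × 0.46 × (1 − 0.70) × (1 − 0.79) = 0.0082883
Normalizing constant Z = 0.014603 + 0.066266 + 0.0082883 = 0.089157.
P(newsletter | evidence) = 0.066266 / 0.089157 ≈ 0.743.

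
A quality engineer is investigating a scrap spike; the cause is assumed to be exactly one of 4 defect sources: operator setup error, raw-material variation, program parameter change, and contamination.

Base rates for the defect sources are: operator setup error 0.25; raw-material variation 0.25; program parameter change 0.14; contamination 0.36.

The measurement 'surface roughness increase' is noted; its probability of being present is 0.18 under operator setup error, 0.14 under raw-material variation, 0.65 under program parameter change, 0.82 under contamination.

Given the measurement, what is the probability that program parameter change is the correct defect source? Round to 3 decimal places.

By Bayes' rule, the unnormalized weight for each hypothesis is prior × likelihood:
  operator setup error: 0.25 × 0.18 = 0.045
  raw-material variation: 0.25 × 0.14 = 0.035
  program parameter change: 0.14 × 0.65 = 0.091
  contamination: 0.36 × 0.82 = 0.2952
The unnormalized weights sum to 0.4662.
P(program parameter change | evidence) = 0.091 / 0.4662 ≈ 0.195.

0.195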